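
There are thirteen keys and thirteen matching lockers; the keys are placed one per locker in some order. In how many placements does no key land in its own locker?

The subfactorial !13 = [13!/e] (nearest integer).
13! = 6227020800, and 6227020800/e ≈ 2290792932.07, so !13 = 2290792932.

2290792932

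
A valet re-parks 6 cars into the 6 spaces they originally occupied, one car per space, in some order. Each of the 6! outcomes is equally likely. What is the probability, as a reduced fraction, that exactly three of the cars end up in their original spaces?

1/18

Favorable outcomes: C(6,3)·!3 = 20·2 = 40.
Total outcomes: 6! = 720.
Probability = 40/720 = 1/18.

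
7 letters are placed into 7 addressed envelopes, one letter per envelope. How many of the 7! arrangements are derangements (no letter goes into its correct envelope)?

The subfactorial !7 = [7!/e] (nearest integer).
7! = 5040, and 5040/e ≈ 1854.11, so !7 = 1854.

1854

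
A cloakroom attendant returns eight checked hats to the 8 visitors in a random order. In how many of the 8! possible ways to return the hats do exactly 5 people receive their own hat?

112

Choose which 5 of the 8 are fixed: C(8,5) = 56.
The other 3 form a derangement: !3 = 2.
Total: 56 × 2 = 112.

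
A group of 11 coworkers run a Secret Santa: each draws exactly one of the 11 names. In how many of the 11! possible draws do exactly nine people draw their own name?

Pick the 9 fixed positions: C(11,9) = 55 ways.
The remaining 2 must be deranged: !2 = 1.
Total: 55 × 1 = 55.

55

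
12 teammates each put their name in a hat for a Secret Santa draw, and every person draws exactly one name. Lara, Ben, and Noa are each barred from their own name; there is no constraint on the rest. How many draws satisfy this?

369774720

Let A_j be the event that the j-th constrained one is fixed. By inclusion-exclusion over the 3 events:
Σ_{j=0}^{3} (-1)^j C(3,j)(12-j)!
= C(3,0)·12! - C(3,1)·11! + C(3,2)·10! - C(3,3)·9!
= 479001600 - 119750400 + 10886400 - 362880
= 369774720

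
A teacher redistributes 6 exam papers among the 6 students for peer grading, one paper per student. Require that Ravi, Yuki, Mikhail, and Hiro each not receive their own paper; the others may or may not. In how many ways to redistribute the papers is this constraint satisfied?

362

Let A_j be the event that the j-th constrained one is fixed. By inclusion-exclusion over the 4 events:
Σ_{j=0}^{4} (-1)^j C(4,j)(6-j)!
= C(4,0)·6! - C(4,1)·5! + C(4,2)·4! - C(4,3)·3! + C(4,4)·2!
= 720 - 480 + 144 - 24 + 2
= 362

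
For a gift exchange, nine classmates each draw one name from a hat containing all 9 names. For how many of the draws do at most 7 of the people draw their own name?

362879

Sum C(9,i)·!(9-i) for i = 0..7:
  i=0: C(9,0)·!9 = 1·133496 = 133496
  i=1: C(9,1)·!8 = 9·14833 = 133497
  i=2: C(9,2)·!7 = 36·1854 = 66744
  i=3: C(9,3)·!6 = 84·265 = 22260
  i=4: C(9,4)·!5 = 126·44 = 5544
  i=5: C(9,5)·!4 = 126·9 = 1134
  i=6: C(9,6)·!3 = 84·2 = 168
  i=7: C(9,7)·!2 = 36·1 = 36
Total = 362879.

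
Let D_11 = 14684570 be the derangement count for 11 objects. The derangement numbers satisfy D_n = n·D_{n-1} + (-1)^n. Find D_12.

D_12 = 12·14684570 + 1 = 176214841.

176214841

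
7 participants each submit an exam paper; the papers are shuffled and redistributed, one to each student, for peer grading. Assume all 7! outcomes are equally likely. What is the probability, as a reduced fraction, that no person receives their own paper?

Favorable outcomes: !7 = 1854.
Total outcomes: 7! = 5040.
Probability = 1854/5040 = 103/280.

103/280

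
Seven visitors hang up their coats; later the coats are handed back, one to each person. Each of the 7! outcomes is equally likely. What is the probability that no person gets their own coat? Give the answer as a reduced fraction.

103/280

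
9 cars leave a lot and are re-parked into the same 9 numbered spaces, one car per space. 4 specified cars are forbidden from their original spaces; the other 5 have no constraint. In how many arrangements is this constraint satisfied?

Inclusion-exclusion on the 4 forbidden self-matches:
Σ_{j=0}^{4} (-1)^j C(4,j)(9-j)!
= C(4,0)·9! - C(4,1)·8! + C(4,2)·7! - C(4,3)·6! + C(4,4)·5!
= 362880 - 161280 + 30240 - 2880 + 120
= 229080

229080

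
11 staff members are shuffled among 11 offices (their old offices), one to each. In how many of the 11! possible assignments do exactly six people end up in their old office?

20328

Choose which 6 of the 11 are fixed: C(11,6) = 462.
The remaining 5 must be deranged: !5 = 44.
Total: 462 × 44 = 20328.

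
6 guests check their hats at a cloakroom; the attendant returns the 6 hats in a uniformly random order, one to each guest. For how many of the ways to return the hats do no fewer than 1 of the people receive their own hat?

455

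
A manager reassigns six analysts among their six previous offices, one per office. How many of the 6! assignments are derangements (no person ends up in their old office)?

265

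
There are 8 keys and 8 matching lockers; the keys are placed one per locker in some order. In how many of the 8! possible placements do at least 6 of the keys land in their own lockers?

29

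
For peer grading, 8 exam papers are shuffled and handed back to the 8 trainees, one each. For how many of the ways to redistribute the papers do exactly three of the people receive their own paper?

2464

Pick the 3 fixed positions: C(8,3) = 56 ways.
The other 5 form a derangement: !5 = 44.
Total: 56 × 44 = 2464.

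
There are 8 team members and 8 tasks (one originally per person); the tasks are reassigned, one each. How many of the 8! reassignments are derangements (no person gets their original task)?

The number of derangements of 8 is !8 = Σ_{k=0}^{8} (-1)^k·8!/k!
= 8! - 8!/1! + 8!/2! - 8!/3! + 8!/4! - 8!/5! + 8!/6! - 8!/7! + 8!/8!
= 40320 - 40320 + 20160 - 6720 + 1680 - 336 + 56 - 8 + 1
= 14833

14833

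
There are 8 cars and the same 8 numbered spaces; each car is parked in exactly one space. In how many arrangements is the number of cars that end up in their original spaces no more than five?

Sum C(8,i)·!(8-i) for i = 0..5:
  i=0: C(8,0)·!8 = 1·14833 = 14833
  i=1: C(8,1)·!7 = 8·1854 = 14832
  i=2: C(8,2)·!6 = 28·265 = 7420
  i=3: C(8,3)·!5 = 56·44 = 2464
  i=4: C(8,4)·!4 = 70·9 = 630
  i=5: C(8,5)·!3 = 56·2 = 112
Total = 40291.

40291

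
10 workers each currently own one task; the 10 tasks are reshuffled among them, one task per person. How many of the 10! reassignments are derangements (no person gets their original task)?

The subfactorial !10 = [10!/e] (nearest integer).
10! = 3628800, and 3628800/e ≈ 1334960.92, so !10 = 1334961.

1334961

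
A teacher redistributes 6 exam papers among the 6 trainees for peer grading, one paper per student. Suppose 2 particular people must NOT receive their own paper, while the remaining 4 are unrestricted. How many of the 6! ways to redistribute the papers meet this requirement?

504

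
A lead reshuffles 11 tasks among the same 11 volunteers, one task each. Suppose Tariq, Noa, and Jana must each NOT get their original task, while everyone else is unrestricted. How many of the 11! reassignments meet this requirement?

30078720

Let A_j be the event that the j-th constrained one is fixed. By inclusion-exclusion over the 3 events:
Σ_{j=0}^{3} (-1)^j C(3,j)(11-j)!
= C(3,0)·11! - C(3,1)·10! + C(3,2)·9! - C(3,3)·8!
= 39916800 - 10886400 + 1088640 - 40320
= 30078720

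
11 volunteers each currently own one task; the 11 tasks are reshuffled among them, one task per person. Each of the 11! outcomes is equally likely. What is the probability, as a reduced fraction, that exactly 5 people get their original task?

Favorable outcomes: C(11,5)·!6 = 462·265 = 122430.
Total outcomes: 11! = 39916800.
Probability = 122430/39916800 = 53/17280.

53/17280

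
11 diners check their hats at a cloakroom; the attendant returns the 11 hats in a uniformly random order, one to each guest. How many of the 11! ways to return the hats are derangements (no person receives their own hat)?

14684570

The subfactorial !11 = [11!/e] (nearest integer).
11! = 39916800, and 39916800/e ≈ 14684570.08, so !11 = 14684570.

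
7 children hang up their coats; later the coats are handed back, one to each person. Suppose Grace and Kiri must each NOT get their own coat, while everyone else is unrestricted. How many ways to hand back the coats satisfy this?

Inclusion-exclusion on the 2 forbidden self-matches:
Σ_{j=0}^{2} (-1)^j C(2,j)(7-j)!
= C(2,0)·7! - C(2,1)·6! + C(2,2)·5!
= 5040 - 1440 + 120
= 3720

3720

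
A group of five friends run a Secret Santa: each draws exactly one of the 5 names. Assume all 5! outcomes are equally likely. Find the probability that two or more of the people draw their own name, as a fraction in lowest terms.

31/120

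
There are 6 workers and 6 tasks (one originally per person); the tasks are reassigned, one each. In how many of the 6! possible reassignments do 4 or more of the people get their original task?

Sum C(6,i)·!(6-i) for i = 4..6:
  i=4: C(6,4)·!2 = 15·1 = 15
  i=5: C(6,5)·!1 = 6·0 = 0
  i=6: C(6,6)·!0 = 1·1 = 1
Total = 16.

16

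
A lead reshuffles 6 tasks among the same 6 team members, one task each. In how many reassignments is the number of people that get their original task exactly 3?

Choose which 3 of the 6 are fixed: C(6,3) = 20.
The other 3 form a derangement: !3 = 2.
Total: 20 × 2 = 40.

40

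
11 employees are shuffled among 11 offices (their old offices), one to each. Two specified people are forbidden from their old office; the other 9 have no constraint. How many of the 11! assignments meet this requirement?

33022080

Inclusion-exclusion on the 2 forbidden self-matches:
Σ_{j=0}^{2} (-1)^j C(2,j)(11-j)!
= C(2,0)·11! - C(2,1)·10! + C(2,2)·9!
= 39916800 - 7257600 + 362880
= 33022080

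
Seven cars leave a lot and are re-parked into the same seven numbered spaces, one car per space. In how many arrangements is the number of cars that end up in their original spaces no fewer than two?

1331

Sum C(7,i)·!(7-i) for i = 2..7:
  i=2: C(7,2)·!5 = 21·44 = 924
  i=3: C(7,3)·!4 = 35·9 = 315
  i=4: C(7,4)·!3 = 35·2 = 70
  i=5: C(7,5)·!2 = 21·1 = 21
  i=6: C(7,6)·!1 = 7·0 = 0
  i=7: C(7,7)·!0 = 1·1 = 1
Total = 1331.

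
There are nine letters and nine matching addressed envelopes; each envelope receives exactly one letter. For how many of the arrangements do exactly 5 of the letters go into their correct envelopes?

Pick the 5 fixed positions: C(9,5) = 126 ways.
The other 4 form a derangement: !4 = 9.
Total: 126 × 9 = 1134.

1134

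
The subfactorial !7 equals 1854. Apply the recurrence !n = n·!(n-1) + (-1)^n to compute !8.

14833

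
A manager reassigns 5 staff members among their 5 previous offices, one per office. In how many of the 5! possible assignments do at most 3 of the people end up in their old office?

119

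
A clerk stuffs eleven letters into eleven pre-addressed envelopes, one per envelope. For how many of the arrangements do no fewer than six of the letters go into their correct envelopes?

# with exactly i fixed is C(11,i)·!(11-i); sum over i=6..11:
  i=6: C(11,6)·!5 = 462·44 = 20328
  i=7: C(11,7)·!4 = 330·9 = 2970
  i=8: C(11,8)·!3 = 165·2 = 330
  i=9: C(11,9)·!2 = 55·1 = 55
  i=10: C(11,10)·!1 = 11·0 = 0
  i=11: C(11,11)·!0 = 1·1 = 1
Total = 23684.

23684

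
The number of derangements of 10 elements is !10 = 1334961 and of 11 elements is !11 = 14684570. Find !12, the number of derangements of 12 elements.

!12 = (12-1)·(!11 + !10) = 11·(14684570 + 1334961) = 11·16019531 = 176214841.

176214841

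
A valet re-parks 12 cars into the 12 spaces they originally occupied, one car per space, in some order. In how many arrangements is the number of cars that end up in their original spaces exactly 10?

66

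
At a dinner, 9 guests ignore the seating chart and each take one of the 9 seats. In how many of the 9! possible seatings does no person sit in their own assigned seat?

133496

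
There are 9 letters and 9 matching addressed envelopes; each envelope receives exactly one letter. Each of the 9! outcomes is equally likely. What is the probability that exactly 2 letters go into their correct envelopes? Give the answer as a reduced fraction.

Favorable outcomes: C(9,2)·!7 = 36·1854 = 66744.
Total outcomes: 9! = 362880.
Probability = 66744/362880 = 103/560.

103/560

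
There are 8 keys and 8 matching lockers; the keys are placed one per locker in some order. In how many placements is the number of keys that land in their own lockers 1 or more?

25487

Sum C(8,i)·!(8-i) for i = 1..8:
  i=1: C(8,1)·!7 = 8·1854 = 14832
  i=2: C(8,2)·!6 = 28·265 = 7420
  i=3: C(8,3)·!5 = 56·44 = 2464
  i=4: C(8,4)·!4 = 70·9 = 630
  i=5: C(8,5)·!3 = 56·2 = 112
  i=6: C(8,6)·!2 = 28·1 = 28
  i=7: C(8,7)·!1 = 8·0 = 0
  i=8: C(8,8)·!0 = 1·1 = 1
Total = 25487.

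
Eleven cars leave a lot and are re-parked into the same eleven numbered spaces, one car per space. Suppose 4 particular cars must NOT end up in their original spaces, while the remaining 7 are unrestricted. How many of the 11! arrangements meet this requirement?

27422640

Inclusion-exclusion on the 4 forbidden self-matches:
Σ_{j=0}^{4} (-1)^j C(4,j)(11-j)!
= C(4,0)·11! - C(4,1)·10! + C(4,2)·9! - C(4,3)·8! + C(4,4)·7!
= 39916800 - 14515200 + 2177280 - 161280 + 5040
= 27422640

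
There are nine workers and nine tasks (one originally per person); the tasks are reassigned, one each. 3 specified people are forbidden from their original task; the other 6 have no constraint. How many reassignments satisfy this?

256320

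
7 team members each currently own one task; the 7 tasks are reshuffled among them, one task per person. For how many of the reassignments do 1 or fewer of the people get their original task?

3709

Sum C(7,i)·!(7-i) for i = 0..1:
  i=0: C(7,0)·!7 = 1·1854 = 1854
  i=1: C(7,1)·!6 = 7·265 = 1855
Total = 3709.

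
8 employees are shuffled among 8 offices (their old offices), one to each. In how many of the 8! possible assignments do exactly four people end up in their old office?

630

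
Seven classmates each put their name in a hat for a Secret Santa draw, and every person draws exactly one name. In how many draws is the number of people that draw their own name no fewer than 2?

1331

# with exactly i fixed is C(7,i)·!(7-i); sum over i=2..7:
  i=2: C(7,2)·!5 = 21·44 = 924
  i=3: C(7,3)·!4 = 35·9 = 315
  i=4: C(7,4)·!3 = 35·2 = 70
  i=5: C(7,5)·!2 = 21·1 = 21
  i=6: C(7,6)·!1 = 7·0 = 0
  i=7: C(7,7)·!0 = 1·1 = 1
Total = 1331.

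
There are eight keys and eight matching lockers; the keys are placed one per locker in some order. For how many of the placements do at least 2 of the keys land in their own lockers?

10655

# with exactly i fixed is C(8,i)·!(8-i); sum over i=2..8:
  i=2: C(8,2)·!6 = 28·265 = 7420
  i=3: C(8,3)·!5 = 56·44 = 2464
  i=4: C(8,4)·!4 = 70·9 = 630
  i=5: C(8,5)·!3 = 56·2 = 112
  i=6: C(8,6)·!2 = 28·1 = 28
  i=7: C(8,7)·!1 = 8·0 = 0
  i=8: C(8,8)·!0 = 1·1 = 1
Total = 10655.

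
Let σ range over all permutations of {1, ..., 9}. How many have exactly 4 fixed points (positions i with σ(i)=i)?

5544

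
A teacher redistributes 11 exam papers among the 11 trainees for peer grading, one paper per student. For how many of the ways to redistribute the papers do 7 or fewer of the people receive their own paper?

39916414

# with exactly i fixed is C(11,i)·!(11-i); sum over i=0..7:
  i=0: C(11,0)·!11 = 1·14684570 = 14684570
  i=1: C(11,1)·!10 = 11·1334961 = 14684571
  i=2: C(11,2)·!9 = 55·133496 = 7342280
  i=3: C(11,3)·!8 = 165·14833 = 2447445
  i=4: C(11,4)·!7 = 330·1854 = 611820
  i=5: C(11,5)·!6 = 462·265 = 122430
  i=6: C(11,6)·!5 = 462·44 = 20328
  i=7: C(11,7)·!4 = 330·9 = 2970
Total = 39916414.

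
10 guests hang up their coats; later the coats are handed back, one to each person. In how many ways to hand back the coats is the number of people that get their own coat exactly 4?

55650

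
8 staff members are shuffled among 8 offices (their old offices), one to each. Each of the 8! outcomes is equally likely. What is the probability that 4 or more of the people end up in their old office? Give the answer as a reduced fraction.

257/13440

Favorable outcomes: Σ_{i≥4} C(8,i)·!(8-i) = 70·9 + 56·2 + 28·1 + 8·0 + 1·1 = 771.
Total outcomes: 8! = 40320.
Probability = 771/40320 = 257/13440.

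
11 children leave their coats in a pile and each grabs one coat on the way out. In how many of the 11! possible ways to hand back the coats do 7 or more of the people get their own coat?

3356

Sum C(11,i)·!(11-i) for i = 7..11:
  i=7: C(11,7)·!4 = 330·9 = 2970
  i=8: C(11,8)·!3 = 165·2 = 330
  i=9: C(11,9)·!2 = 55·1 = 55
  i=10: C(11,10)·!1 = 11·0 = 0
  i=11: C(11,11)·!0 = 1·1 = 1
Total = 3356.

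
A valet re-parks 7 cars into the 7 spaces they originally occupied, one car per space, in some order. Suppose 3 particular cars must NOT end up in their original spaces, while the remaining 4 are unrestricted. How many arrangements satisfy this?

3216

Let A_j be the event that the j-th constrained one is fixed. By inclusion-exclusion over the 3 events:
Σ_{j=0}^{3} (-1)^j C(3,j)(7-j)!
= C(3,0)·7! - C(3,1)·6! + C(3,2)·5! - C(3,3)·4!
= 5040 - 2160 + 360 - 24
= 3216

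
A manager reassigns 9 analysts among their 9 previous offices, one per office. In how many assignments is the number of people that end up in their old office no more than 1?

266993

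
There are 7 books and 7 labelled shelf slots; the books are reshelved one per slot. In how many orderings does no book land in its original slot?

The subfactorial !7 = [7!/e] (nearest integer).
7! = 5040, and 5040/e ≈ 1854.11, so !7 = 1854.

1854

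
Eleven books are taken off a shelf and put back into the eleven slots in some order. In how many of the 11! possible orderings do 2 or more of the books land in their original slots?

# with exactly i fixed is C(11,i)·!(11-i); sum over i=2..11:
  i=2: C(11,2)·!9 = 55·133496 = 7342280
  i=3: C(11,3)·!8 = 165·14833 = 2447445
  i=4: C(11,4)·!7 = 330·1854 = 611820
  i=5: C(11,5)·!6 = 462·265 = 122430
  i=6: C(11,6)·!5 = 462·44 = 20328
  i=7: C(11,7)·!4 = 330·9 = 2970
  i=8: C(11,8)·!3 = 165·2 = 330
  i=9: C(11,9)·!2 = 55·1 = 55
  i=10: C(11,10)·!1 = 11·0 = 0
  i=11: C(11,11)·!0 = 1·1 = 1
Total = 10547659.

10547659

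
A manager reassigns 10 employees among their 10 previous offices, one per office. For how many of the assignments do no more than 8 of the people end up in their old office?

# with exactly i fixed is C(10,i)·!(10-i); sum over i=0..8:
  i=0: C(10,0)·!10 = 1·1334961 = 1334961
  i=1: C(10,1)·!9 = 10·133496 = 1334960
  i=2: C(10,2)·!8 = 45·14833 = 667485
  i=3: C(10,3)·!7 = 120·1854 = 222480
  i=4: C(10,4)·!6 = 210·265 = 55650
  i=5: C(10,5)·!5 = 252·44 = 11088
  i=6: C(10,6)·!4 = 210·9 = 1890
  i=7: C(10,7)·!3 = 120·2 = 240
  i=8: C(10,8)·!2 = 45·1 = 45
Total = 3628799.

3628799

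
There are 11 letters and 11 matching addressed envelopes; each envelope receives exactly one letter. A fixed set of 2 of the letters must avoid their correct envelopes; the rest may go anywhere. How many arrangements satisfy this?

33022080

Inclusion-exclusion on the 2 forbidden self-matches:
Σ_{j=0}^{2} (-1)^j C(2,j)(11-j)!
= C(2,0)·11! - C(2,1)·10! + C(2,2)·9!
= 39916800 - 7257600 + 362880
= 33022080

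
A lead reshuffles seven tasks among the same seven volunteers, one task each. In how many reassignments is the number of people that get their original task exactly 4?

70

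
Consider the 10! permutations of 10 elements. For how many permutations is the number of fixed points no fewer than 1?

# with exactly i fixed is C(10,i)·!(10-i); sum over i=1..10:
  i=1: C(10,1)·!9 = 10·133496 = 1334960
  i=2: C(10,2)·!8 = 45·14833 = 667485
  i=3: C(10,3)·!7 = 120·1854 = 222480
  i=4: C(10,4)·!6 = 210·265 = 55650
  i=5: C(10,5)·!5 = 252·44 = 11088
  i=6: C(10,6)·!4 = 210·9 = 1890
  i=7: C(10,7)·!3 = 120·2 = 240
  i=8: C(10,8)·!2 = 45·1 = 45
  i=9: C(10,9)·!1 = 10·0 = 0
  i=10: C(10,10)·!0 = 1·1 = 1
Total = 2293839.

2293839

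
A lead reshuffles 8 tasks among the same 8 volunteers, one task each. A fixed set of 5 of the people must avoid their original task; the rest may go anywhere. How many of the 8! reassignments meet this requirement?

Let A_j be the event that the j-th constrained one is fixed. By inclusion-exclusion over the 5 events:
Σ_{j=0}^{5} (-1)^j C(5,j)(8-j)!
= C(5,0)·8! - C(5,1)·7! + C(5,2)·6! - C(5,3)·5! + C(5,4)·4! - C(5,5)·3!
= 40320 - 25200 + 7200 - 1200 + 120 - 6
= 21234

21234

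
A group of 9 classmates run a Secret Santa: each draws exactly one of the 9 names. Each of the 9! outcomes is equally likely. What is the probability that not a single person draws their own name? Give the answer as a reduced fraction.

Favorable outcomes: !9 = 133496.
Total outcomes: 9! = 362880.
Probability = 133496/362880 = 16687/45360.

16687/45360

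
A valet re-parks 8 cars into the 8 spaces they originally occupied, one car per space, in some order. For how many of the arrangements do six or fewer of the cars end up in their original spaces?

# with exactly i fixed is C(8,i)·!(8-i); sum over i=0..6:
  i=0: C(8,0)·!8 = 1·14833 = 14833
  i=1: C(8,1)·!7 = 8·1854 = 14832
  i=2: C(8,2)·!6 = 28·265 = 7420
  i=3: C(8,3)·!5 = 56·44 = 2464
  i=4: C(8,4)·!4 = 70·9 = 630
  i=5: C(8,5)·!3 = 56·2 = 112
  i=6: C(8,6)·!2 = 28·1 = 28
Total = 40319.

40319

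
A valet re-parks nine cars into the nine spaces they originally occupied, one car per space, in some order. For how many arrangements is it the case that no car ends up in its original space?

133496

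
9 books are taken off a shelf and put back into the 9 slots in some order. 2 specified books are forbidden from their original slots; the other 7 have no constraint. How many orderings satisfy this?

287280

Let A_j be the event that the j-th constrained one is fixed. By inclusion-exclusion over the 2 events:
Σ_{j=0}^{2} (-1)^j C(2,j)(9-j)!
= C(2,0)·9! - C(2,1)·8! + C(2,2)·7!
= 362880 - 80640 + 5040
= 287280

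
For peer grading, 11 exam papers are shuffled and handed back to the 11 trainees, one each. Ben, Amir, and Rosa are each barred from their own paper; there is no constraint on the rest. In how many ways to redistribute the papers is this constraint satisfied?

30078720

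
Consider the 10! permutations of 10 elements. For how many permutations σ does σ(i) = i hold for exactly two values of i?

667485

Choose which 2 of the 10 are fixed: C(10,2) = 45.
The other 8 form a derangement: !8 = 14833.
Total: 45 × 14833 = 667485.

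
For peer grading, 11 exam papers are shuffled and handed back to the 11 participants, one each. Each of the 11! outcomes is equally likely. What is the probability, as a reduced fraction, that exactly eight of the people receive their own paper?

1/120960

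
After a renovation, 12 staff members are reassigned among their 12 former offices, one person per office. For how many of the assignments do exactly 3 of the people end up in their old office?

29369120

Choose which 3 of the 12 are fixed: C(12,3) = 220.
The other 9 form a derangement: !9 = 133496.
Total: 220 × 133496 = 29369120.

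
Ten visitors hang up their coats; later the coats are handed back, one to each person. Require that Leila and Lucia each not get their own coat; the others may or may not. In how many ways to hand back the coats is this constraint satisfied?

2943360

Inclusion-exclusion on the 2 forbidden self-matches:
Σ_{j=0}^{2} (-1)^j C(2,j)(10-j)!
= C(2,0)·10! - C(2,1)·9! + C(2,2)·8!
= 3628800 - 725760 + 40320
= 2943360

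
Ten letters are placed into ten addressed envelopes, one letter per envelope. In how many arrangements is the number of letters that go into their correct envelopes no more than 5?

3626624

# with exactly i fixed is C(10,i)·!(10-i); sum over i=0..5:
  i=0: C(10,0)·!10 = 1·1334961 = 1334961
  i=1: C(10,1)·!9 = 10·133496 = 1334960
  i=2: C(10,2)·!8 = 45·14833 = 667485
  i=3: C(10,3)·!7 = 120·1854 = 222480
  i=4: C(10,4)·!6 = 210·265 = 55650
  i=5: C(10,5)·!5 = 252·44 = 11088
Total = 3626624.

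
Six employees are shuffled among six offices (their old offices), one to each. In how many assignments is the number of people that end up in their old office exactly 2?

135

Pick the 2 fixed positions: C(6,2) = 15 ways.
The remaining 4 must be deranged: !4 = 9.
Total: 15 × 9 = 135.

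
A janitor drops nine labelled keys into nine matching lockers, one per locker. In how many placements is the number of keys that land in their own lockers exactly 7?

36

Pick the 7 fixed positions: C(9,7) = 36 ways.
The other 2 form a derangement: !2 = 1.
Total: 36 × 1 = 36.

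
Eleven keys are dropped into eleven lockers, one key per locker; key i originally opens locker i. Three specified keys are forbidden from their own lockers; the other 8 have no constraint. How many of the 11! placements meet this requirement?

30078720

Inclusion-exclusion on the 3 forbidden self-matches:
Σ_{j=0}^{3} (-1)^j C(3,j)(11-j)!
= C(3,0)·11! - C(3,1)·10! + C(3,2)·9! - C(3,3)·8!
= 39916800 - 10886400 + 1088640 - 40320
= 30078720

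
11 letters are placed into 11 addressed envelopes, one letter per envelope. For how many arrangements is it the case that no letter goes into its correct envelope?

!11 = 11! · Σ_{k=0}^{11} (-1)^k/k!
= 11! - 11!/1! + 11!/2! - 11!/3! + 11!/4! - 11!/5! + 11!/6! - 11!/7! + 11!/8! - 11!/9! + 11!/10! - 11!/11!
= 39916800 - 39916800 + 19958400 - 6652800 + 1663200 - 332640 + 55440 - 7920 + 990 - 110 + 11 - 1
= 14684570

14684570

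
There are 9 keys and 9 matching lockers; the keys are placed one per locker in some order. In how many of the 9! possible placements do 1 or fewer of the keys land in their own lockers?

# with exactly i fixed is C(9,i)·!(9-i); sum over i=0..1:
  i=0: C(9,0)·!9 = 1·133496 = 133496
  i=1: C(9,1)·!8 = 9·14833 = 133497
Total = 266993.

266993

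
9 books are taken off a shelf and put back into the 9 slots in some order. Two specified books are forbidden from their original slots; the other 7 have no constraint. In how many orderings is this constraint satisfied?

287280

Inclusion-exclusion on the 2 forbidden self-matches:
Σ_{j=0}^{2} (-1)^j C(2,j)(9-j)!
= C(2,0)·9! - C(2,1)·8! + C(2,2)·7!
= 362880 - 80640 + 5040
= 287280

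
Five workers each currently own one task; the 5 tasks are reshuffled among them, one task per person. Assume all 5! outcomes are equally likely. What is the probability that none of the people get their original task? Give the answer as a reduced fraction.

Favorable outcomes: !5 = 44.
Total outcomes: 5! = 120.
Probability = 44/120 = 11/30.

11/30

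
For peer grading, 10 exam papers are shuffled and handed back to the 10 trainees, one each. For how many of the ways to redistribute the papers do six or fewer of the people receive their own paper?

# with exactly i fixed is C(10,i)·!(10-i); sum over i=0..6:
  i=0: C(10,0)·!10 = 1·1334961 = 1334961
  i=1: C(10,1)·!9 = 10·133496 = 1334960
  i=2: C(10,2)·!8 = 45·14833 = 667485
  i=3: C(10,3)·!7 = 120·1854 = 222480
  i=4: C(10,4)·!6 = 210·265 = 55650
  i=5: C(10,5)·!5 = 252·44 = 11088
  i=6: C(10,6)·!4 = 210·9 = 1890
Total = 3628514.

3628514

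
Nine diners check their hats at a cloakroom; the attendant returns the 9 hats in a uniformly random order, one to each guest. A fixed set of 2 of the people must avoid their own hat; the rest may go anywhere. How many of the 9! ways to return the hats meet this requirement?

287280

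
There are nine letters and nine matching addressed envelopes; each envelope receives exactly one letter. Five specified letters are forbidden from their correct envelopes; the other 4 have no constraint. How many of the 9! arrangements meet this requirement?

Let A_j be the event that the j-th constrained one is fixed. By inclusion-exclusion over the 5 events:
Σ_{j=0}^{5} (-1)^j C(5,j)(9-j)!
= C(5,0)·9! - C(5,1)·8! + C(5,2)·7! - C(5,3)·6! + C(5,4)·5! - C(5,5)·4!
= 362880 - 201600 + 50400 - 7200 + 600 - 24
= 205056

205056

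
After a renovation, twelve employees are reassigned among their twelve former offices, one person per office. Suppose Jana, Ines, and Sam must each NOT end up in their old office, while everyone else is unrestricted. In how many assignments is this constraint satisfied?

369774720

Let A_j be the event that the j-th constrained one is fixed. By inclusion-exclusion over the 3 events:
Σ_{j=0}^{3} (-1)^j C(3,j)(12-j)!
= C(3,0)·12! - C(3,1)·11! + C(3,2)·10! - C(3,3)·9!
= 479001600 - 119750400 + 10886400 - 362880
= 369774720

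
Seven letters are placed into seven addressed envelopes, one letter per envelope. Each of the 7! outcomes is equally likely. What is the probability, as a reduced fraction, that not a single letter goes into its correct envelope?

103/280

Favorable outcomes: !7 = 1854.
Total outcomes: 7! = 5040.
Probability = 1854/5040 = 103/280.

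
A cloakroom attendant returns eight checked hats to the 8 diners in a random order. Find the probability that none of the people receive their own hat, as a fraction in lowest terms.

Favorable outcomes: !8 = 14833.
Total outcomes: 8! = 40320.
Probability = 14833/40320 = 2119/5760.

2119/5760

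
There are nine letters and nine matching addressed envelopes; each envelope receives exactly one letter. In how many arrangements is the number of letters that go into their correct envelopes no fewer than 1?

# with exactly i fixed is C(9,i)·!(9-i); sum over i=1..9:
  i=1: C(9,1)·!8 = 9·14833 = 133497
  i=2: C(9,2)·!7 = 36·1854 = 66744
  i=3: C(9,3)·!6 = 84·265 = 22260
  i=4: C(9,4)·!5 = 126·44 = 5544
  i=5: C(9,5)·!4 = 126·9 = 1134
  i=6: C(9,6)·!3 = 84·2 = 168
  i=7: C(9,7)·!2 = 36·1 = 36
  i=8: C(9,8)·!1 = 9·0 = 0
  i=9: C(9,9)·!0 = 1·1 = 1
Total = 229384.

229384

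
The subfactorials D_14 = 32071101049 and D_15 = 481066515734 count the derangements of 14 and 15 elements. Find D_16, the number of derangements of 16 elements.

7697064251745

D_16 = (16-1)·(D_15 + D_14) = 15·(481066515734 + 32071101049) = 15·513137616783 = 7697064251745.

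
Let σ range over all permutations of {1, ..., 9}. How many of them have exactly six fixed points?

Pick the 6 fixed positions: C(9,6) = 84 ways.
The remaining 3 must be deranged: !3 = 2.
Total: 84 × 2 = 168.

168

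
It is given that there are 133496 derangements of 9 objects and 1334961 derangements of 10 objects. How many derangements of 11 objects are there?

14684570

D_11 = (11-1)·(D_10 + D_9) = 10·(1334961 + 133496) = 10·1468457 = 14684570.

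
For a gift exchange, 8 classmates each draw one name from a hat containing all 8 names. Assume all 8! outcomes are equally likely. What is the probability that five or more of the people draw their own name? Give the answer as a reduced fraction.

47/13440

Favorable outcomes: Σ_{i≥5} C(8,i)·!(8-i) = 56·2 + 28·1 + 8·0 + 1·1 = 141.
Total outcomes: 8! = 40320.
Probability = 141/40320 = 47/13440.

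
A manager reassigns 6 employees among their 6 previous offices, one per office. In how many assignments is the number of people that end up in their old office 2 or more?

191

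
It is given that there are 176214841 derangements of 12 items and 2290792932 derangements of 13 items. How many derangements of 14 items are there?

!14 = (14-1)·(!13 + !12) = 13·(2290792932 + 176214841) = 13·2467007773 = 32071101049.

32071101049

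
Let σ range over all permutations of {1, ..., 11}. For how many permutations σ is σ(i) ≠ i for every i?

14684570

!11 = 11! · Σ_{k=0}^{11} (-1)^k/k!
= 11! - 11!/1! + 11!/2! - 11!/3! + 11!/4! - 11!/5! + 11!/6! - 11!/7! + 11!/8! - 11!/9! + 11!/10! - 11!/11!
= 39916800 - 39916800 + 19958400 - 6652800 + 1663200 - 332640 + 55440 - 7920 + 990 - 110 + 11 - 1
= 14684570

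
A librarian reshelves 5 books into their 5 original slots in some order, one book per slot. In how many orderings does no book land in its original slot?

44

By inclusion-exclusion, !5 = Σ (-1)^k · 5!/k! for k=0..5
= 5! - 5!/1! + 5!/2! - 5!/3! + 5!/4! - 5!/5!
= 120 - 120 + 60 - 20 + 5 - 1
= 44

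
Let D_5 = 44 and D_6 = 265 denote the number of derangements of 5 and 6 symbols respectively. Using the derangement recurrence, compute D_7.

1854

D_7 = (7-1)·(D_6 + D_5) = 6·(265 + 44) = 6·309 = 1854.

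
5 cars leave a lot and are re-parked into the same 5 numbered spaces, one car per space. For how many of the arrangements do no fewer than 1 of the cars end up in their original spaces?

76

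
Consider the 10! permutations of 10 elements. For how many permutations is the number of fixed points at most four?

Sum C(10,i)·!(10-i) for i = 0..4:
  i=0: C(10,0)·!10 = 1·1334961 = 1334961
  i=1: C(10,1)·!9 = 10·133496 = 1334960
  i=2: C(10,2)·!8 = 45·14833 = 667485
  i=3: C(10,3)·!7 = 120·1854 = 222480
  i=4: C(10,4)·!6 = 210·265 = 55650
Total = 3615536.

3615536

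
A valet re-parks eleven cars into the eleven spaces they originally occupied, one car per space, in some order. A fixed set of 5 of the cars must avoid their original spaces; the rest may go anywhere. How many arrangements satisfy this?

25022880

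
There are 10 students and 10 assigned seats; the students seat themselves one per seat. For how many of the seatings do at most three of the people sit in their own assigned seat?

# with exactly i fixed is C(10,i)·!(10-i); sum over i=0..3:
  i=0: C(10,0)·!10 = 1·1334961 = 1334961
  i=1: C(10,1)·!9 = 10·133496 = 1334960
  i=2: C(10,2)·!8 = 45·14833 = 667485
  i=3: C(10,3)·!7 = 120·1854 = 222480
Total = 3559886.

3559886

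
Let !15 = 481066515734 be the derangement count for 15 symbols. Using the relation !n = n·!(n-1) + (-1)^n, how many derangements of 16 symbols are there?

7697064251745

!16 = 16·481066515734 + 1 = 7697064251745.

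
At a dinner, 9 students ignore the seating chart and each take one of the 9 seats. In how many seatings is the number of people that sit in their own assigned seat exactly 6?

168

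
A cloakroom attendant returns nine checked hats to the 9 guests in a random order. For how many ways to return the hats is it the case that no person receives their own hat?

!9 is the nearest integer to 9!/e.
9! = 362880, and 362880/e ≈ 133496.09, so !9 = 133496.

133496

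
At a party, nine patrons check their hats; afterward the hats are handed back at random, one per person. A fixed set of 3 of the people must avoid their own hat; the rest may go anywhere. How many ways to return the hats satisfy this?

Inclusion-exclusion on the 3 forbidden self-matches:
Σ_{j=0}^{3} (-1)^j C(3,j)(9-j)!
= C(3,0)·9! - C(3,1)·8! + C(3,2)·7! - C(3,3)·6!
= 362880 - 120960 + 15120 - 720
= 256320

256320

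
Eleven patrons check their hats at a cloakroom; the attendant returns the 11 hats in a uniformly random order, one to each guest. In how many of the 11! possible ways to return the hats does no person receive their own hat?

!11 is the nearest integer to 11!/e.
11! = 39916800, and 39916800/e ≈ 14684570.08, so !11 = 14684570.

14684570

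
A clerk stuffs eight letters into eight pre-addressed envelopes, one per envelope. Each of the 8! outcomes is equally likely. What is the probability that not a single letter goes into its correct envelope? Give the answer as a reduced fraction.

2119/5760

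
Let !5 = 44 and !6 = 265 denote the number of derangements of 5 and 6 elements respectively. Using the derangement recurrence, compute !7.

1854

!7 = (7-1)·(!6 + !5) = 6·(265 + 44) = 6·309 = 1854.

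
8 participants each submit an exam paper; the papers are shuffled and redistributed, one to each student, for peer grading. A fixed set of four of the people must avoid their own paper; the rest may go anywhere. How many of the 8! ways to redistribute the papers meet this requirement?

Inclusion-exclusion on the 4 forbidden self-matches:
Σ_{j=0}^{4} (-1)^j C(4,j)(8-j)!
= C(4,0)·8! - C(4,1)·7! + C(4,2)·6! - C(4,3)·5! + C(4,4)·4!
= 40320 - 20160 + 4320 - 480 + 24
= 24024

24024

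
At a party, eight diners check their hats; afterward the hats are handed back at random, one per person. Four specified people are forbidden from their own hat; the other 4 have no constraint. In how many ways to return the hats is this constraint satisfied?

24024

Let A_j be the event that the j-th constrained one is fixed. By inclusion-exclusion over the 4 events:
Σ_{j=0}^{4} (-1)^j C(4,j)(8-j)!
= C(4,0)·8! - C(4,1)·7! + C(4,2)·6! - C(4,3)·5! + C(4,4)·4!
= 40320 - 20160 + 4320 - 480 + 24
= 24024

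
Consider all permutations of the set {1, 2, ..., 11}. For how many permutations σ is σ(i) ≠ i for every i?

14684570

!11 is the nearest integer to 11!/e.
11! = 39916800, and 39916800/e ≈ 14684570.08, so !11 = 14684570.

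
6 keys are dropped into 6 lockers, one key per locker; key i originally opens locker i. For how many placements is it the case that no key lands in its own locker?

265

Use !n = n·!(n-1) + (-1)^n.
!6 = 6·44 + 1 = 265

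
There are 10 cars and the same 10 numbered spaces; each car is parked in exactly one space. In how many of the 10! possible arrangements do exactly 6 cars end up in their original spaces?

1890

Pick the 6 fixed positions: C(10,6) = 210 ways.
The remaining 4 must be deranged: !4 = 9.
Total: 210 × 9 = 1890.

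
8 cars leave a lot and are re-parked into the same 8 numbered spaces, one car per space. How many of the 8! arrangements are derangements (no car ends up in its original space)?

The subfactorial !8 = [8!/e] (nearest integer).
8! = 40320, and 40320/e ≈ 14832.90, so !8 = 14833.

14833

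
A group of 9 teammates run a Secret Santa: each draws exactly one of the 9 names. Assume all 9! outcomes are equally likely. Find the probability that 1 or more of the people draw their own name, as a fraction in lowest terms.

Favorable outcomes: Σ_{i≥1} C(9,i)·!(9-i) = 9·14833 + 36·1854 + 84·265 + 126·44 + 126·9 + 84·2 + 36·1 + 9·0 + 1·1 = 229384.
Total outcomes: 9! = 362880.
Probability = 229384/362880 = 28673/45360.

28673/45360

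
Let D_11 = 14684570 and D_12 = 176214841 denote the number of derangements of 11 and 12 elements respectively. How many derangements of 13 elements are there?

2290792932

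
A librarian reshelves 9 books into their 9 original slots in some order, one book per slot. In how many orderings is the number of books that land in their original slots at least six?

# with exactly i fixed is C(9,i)·!(9-i); sum over i=6..9:
  i=6: C(9,6)·!3 = 84·2 = 168
  i=7: C(9,7)·!2 = 36·1 = 36
  i=8: C(9,8)·!1 = 9·0 = 0
  i=9: C(9,9)·!0 = 1·1 = 1
Total = 205.

205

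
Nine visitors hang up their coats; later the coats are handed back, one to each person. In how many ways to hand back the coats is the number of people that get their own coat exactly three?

22260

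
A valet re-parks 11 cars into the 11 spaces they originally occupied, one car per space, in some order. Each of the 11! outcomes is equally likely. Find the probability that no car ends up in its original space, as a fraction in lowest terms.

1468457/3991680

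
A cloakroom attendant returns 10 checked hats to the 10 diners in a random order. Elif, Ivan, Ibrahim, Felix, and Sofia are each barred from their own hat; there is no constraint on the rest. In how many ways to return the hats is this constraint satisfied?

2170680

Let A_j be the event that the j-th constrained one is fixed. By inclusion-exclusion over the 5 events:
Σ_{j=0}^{5} (-1)^j C(5,j)(10-j)!
= C(5,0)·10! - C(5,1)·9! + C(5,2)·8! - C(5,3)·7! + C(5,4)·6! - C(5,5)·5!
= 3628800 - 1814400 + 403200 - 50400 + 3600 - 120
= 2170680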